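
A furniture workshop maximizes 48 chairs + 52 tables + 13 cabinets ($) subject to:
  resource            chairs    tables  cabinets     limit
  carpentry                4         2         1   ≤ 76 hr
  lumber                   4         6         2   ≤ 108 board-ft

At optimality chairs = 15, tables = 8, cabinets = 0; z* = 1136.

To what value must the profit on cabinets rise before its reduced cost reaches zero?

19

Check each constraint at x*: carpentry 76/76 (tight); lumber 108/108 (tight).
From A_Bᵀ y = c: 4·y_carpentry + 4·y_lumber = 48; 2·y_carpentry + 6·y_lumber = 52.
→ y_carpentry = 5 and y_lumber = 7.
cabinets enters the basis when its profit ≥ yᵀa₃ = 5·1 + 7·2 = 19.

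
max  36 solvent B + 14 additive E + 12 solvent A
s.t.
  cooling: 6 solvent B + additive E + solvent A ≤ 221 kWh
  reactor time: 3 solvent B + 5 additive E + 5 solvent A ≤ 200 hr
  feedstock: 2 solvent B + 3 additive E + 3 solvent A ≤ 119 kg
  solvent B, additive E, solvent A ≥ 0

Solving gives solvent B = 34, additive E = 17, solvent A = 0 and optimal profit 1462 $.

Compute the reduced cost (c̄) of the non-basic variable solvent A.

-2

Binding: cooling and feedstock. Non-binding: reactor time (13 unused).
Since reactor time is not tight, its dual is 0.
The binding rows give the dual system: 6·y_cooling + 2·y_feedstock = 36 and 1·y_cooling + 3·y_feedstock = 14.
This yields shadow prices y_cooling = 5, y_feedstock = 3.
Reduced cost of solvent A: c₃ − yᵀa₃ = 12 − (5·1 + 3·3) = 12 − 14 = -2.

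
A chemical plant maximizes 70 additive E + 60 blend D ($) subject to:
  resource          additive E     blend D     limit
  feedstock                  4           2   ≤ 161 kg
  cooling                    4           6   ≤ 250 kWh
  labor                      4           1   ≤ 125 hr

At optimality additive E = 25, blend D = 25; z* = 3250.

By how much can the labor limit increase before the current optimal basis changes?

Binding constraints: cooling, labor. The basis is B = [[4,6],[4,1]] with det -20.
Per unit increase in labor, x* moves by d = (0.3, -0.2).
The basis stays optimal until feedstock becomes binding; allowable increase = 13.75 hr.

13.75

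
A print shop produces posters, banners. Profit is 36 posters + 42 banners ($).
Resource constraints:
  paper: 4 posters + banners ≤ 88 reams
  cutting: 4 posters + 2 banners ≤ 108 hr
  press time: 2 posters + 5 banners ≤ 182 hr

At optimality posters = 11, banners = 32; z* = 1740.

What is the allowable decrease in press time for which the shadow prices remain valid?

48

Binding constraints: cutting, press time. The basis is B = [[4,2],[2,5]] with det 16.
Per unit decrease in press time, x* moves by d = (0.125, -0.25).
The basis stays optimal until paper becomes binding; allowable decrease = 48 hr.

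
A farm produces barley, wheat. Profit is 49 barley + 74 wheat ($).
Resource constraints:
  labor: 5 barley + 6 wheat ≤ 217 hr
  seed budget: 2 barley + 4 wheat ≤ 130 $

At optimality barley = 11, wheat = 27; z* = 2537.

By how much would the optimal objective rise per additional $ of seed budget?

9.5

Check each constraint at x*: labor 217/217 (tight); seed budget 130/130 (tight).
Dual feasibility on the basic columns requires 5·y_labor + 2·y_seed budget = 49, 6·y_labor + 4·y_seed budget = 74.
→ y_labor = 6 and y_seed budget = 9.5.
Shadow price of seed budget = 9.5.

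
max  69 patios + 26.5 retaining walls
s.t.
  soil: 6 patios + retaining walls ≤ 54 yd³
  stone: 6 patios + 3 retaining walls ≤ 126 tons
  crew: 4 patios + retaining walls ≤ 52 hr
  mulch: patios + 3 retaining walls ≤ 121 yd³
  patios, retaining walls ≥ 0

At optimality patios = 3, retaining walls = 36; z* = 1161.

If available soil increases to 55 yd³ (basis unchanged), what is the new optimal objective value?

1165

Check each constraint at x*: soil 54/54 (tight); stone 126/126 (tight); crew 48/52 (slack 4); mulch 111/121 (slack 10).
By complementary slackness, y = 0 for the non-binding constraints.
The binding rows give the dual system: 6·y_soil + 6·y_stone = 69 and 1·y_soil + 3·y_stone = 26.5.
This yields shadow prices y_soil = 4, y_stone = 7.5.
Δz = y_soil·Δb = 4 × (1) = 4, so new z* = 1161 + 4 = 1165.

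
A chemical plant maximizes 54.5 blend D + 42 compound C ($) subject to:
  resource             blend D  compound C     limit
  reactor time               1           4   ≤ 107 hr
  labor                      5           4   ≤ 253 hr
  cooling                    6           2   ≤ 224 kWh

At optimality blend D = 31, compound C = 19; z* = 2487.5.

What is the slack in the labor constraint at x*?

labor used = 5·31 + 4·19 = 231; slack = 253 − 231 = 22.

22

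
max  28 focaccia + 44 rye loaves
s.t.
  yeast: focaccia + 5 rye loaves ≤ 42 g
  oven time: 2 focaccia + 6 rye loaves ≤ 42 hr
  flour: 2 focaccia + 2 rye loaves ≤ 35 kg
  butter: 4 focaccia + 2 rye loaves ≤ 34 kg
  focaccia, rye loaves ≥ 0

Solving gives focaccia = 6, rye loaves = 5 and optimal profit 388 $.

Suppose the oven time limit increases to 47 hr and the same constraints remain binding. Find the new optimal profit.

At the optimum: yeast uses 31 of 42 (slack = 11); oven time uses 42 of 42 (binding); flour uses 22 of 35 (slack = 13); butter uses 34 of 34 (binding).
Since yeast, flour are not tight, their duals are 0.
The binding rows give the dual system: 2·y_oven time + 4·y_butter = 28 and 6·y_oven time + 2·y_butter = 44.
→ y_oven time = 6 and y_butter = 4.
Δz = y_oven time·Δb = 6 × (5) = 30, so new z* = 388 + 30 = 418.

418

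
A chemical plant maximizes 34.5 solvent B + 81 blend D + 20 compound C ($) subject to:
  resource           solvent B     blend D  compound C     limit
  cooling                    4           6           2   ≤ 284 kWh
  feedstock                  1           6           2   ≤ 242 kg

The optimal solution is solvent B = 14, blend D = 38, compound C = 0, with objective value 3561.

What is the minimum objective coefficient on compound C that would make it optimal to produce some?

27

Check each constraint at x*: cooling 284/284 (tight); feedstock 242/242 (tight).
The binding rows give the dual system: 4·y_cooling + 1·y_feedstock = 34.5 and 6·y_cooling + 6·y_feedstock = 81.
Solving: y_cooling = 7, y_feedstock = 6.5.
compound C enters the basis when its profit ≥ yᵀa₃ = 7·2 + 6.5·2 = 27.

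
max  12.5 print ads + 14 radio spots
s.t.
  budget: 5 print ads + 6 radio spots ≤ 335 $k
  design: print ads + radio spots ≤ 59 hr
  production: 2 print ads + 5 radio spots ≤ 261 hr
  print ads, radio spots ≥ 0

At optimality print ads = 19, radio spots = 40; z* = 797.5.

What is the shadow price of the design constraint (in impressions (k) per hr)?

5

At the optimum: budget uses 335 of 335 (binding); design uses 59 of 59 (binding); production uses 238 of 261 (slack = 23).
Slack constraints have shadow price 0 (complementary slackness).
Dual feasibility on the basic columns requires 5·y_budget + 1·y_design = 12.5, 6·y_budget + 1·y_design = 14.
This yields shadow prices y_budget = 1.5, y_design = 5.
Shadow price of design = 5.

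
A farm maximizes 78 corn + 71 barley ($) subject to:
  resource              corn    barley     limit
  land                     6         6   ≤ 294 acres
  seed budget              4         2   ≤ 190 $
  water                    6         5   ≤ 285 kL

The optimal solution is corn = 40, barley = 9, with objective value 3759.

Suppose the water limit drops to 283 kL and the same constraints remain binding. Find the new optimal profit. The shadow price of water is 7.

3745

Δb = -2, so new z* = 3759 + (7)·(-2) = 3759 − 14 = 3745.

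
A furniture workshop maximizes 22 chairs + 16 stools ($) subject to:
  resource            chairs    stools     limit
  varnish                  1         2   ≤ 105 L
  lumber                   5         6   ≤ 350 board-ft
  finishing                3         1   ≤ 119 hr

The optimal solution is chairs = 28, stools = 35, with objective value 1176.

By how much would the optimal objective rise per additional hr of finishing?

Check each constraint at x*: varnish 98/105 (slack 7); lumber 350/350 (tight); finishing 119/119 (tight).
Since varnish is not tight, its dual is 0.
Dual feasibility on the basic columns requires 5·y_lumber + 3·y_finishing = 22, 6·y_lumber + 1·y_finishing = 16.
→ y_lumber = 2 and y_finishing = 4.
Shadow price of finishing = 4.

4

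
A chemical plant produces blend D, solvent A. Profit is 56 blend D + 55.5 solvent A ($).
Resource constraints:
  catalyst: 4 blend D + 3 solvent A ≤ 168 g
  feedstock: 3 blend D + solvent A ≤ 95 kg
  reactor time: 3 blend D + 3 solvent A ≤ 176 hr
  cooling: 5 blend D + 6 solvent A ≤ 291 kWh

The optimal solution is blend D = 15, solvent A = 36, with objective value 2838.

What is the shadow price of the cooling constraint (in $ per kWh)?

At the optimum: catalyst uses 168 of 168 (binding); feedstock uses 81 of 95 (slack = 14); reactor time uses 153 of 176 (slack = 23); cooling uses 291 of 291 (binding).
Slack constraints have shadow price 0 (complementary slackness).
The binding rows give the dual system: 4·y_catalyst + 5·y_cooling = 56 and 3·y_catalyst + 6·y_cooling = 55.5.
This yields shadow prices y_catalyst = 6.5, y_cooling = 6.
Shadow price of cooling = 6.

6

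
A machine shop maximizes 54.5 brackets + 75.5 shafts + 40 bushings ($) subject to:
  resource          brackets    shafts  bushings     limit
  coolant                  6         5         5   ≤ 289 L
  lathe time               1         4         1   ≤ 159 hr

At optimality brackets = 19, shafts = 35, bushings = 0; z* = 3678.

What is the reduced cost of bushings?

Both coolant and lathe time are binding at x*.
The binding rows give the dual system: 6·y_coolant + 1·y_lathe time = 54.5 and 5·y_coolant + 4·y_lathe time = 75.5.
This yields shadow prices y_coolant = 7.5, y_lathe time = 9.5.
Reduced cost of bushings: c₃ − yᵀa₃ = 40 − (7.5·5 + 9.5·1) = 40 − 47 = -7.

-7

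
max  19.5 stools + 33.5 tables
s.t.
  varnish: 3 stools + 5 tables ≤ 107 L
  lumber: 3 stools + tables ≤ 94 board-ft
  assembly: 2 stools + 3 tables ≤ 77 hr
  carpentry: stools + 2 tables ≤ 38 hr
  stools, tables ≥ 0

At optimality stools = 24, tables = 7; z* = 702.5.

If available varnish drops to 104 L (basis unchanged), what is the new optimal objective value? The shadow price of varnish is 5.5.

Δb = -3, so new z* = 702.5 + (5.5)·(-3) = 702.5 − 16.5 = 686.

686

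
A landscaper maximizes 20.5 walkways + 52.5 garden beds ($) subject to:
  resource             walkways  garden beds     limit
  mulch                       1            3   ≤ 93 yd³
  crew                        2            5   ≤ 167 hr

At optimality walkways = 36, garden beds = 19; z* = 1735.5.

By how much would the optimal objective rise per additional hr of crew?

At the optimum: mulch uses 93 of 93 (binding); crew uses 167 of 167 (binding).
Dual feasibility on the basic columns requires 1·y_mulch + 2·y_crew = 20.5, 3·y_mulch + 5·y_crew = 52.5.
→ y_mulch = 2.5 and y_crew = 9.
Shadow price of crew = 9.

9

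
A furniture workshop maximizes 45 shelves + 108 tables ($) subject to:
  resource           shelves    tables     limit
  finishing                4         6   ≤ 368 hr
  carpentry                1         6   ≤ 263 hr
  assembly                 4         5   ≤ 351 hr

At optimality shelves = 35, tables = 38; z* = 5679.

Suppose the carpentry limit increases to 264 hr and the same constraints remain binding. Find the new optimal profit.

5688

Binding: finishing and carpentry. Non-binding: assembly (21 unused).
Slack constraints have shadow price 0 (complementary slackness).
From A_Bᵀ y = c: 4·y_finishing + 1·y_carpentry = 45; 6·y_finishing + 6·y_carpentry = 108.
This yields shadow prices y_finishing = 9, y_carpentry = 9.
Δz = y_carpentry·Δb = 9 × (1) = 9, so new z* = 5679 + 9 = 5688.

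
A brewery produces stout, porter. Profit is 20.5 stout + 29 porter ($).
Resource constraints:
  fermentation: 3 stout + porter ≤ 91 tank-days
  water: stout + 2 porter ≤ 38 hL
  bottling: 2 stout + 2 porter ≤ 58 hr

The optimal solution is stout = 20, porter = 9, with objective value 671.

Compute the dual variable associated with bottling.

6

Check each constraint at x*: fermentation 69/91 (slack 22); water 38/38 (tight); bottling 58/58 (tight).
By complementary slackness, y = 0 for the non-binding constraint.
From A_Bᵀ y = c: 1·y_water + 2·y_bottling = 20.5; 2·y_water + 2·y_bottling = 29.
→ y_water = 8.5 and y_bottling = 6.
Shadow price of bottling = 6.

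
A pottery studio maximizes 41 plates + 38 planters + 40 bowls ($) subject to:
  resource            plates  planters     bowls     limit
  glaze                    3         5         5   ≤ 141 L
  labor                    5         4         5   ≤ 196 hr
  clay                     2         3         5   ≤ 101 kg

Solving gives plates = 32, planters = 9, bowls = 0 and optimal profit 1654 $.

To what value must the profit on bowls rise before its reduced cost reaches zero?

45

Binding: glaze and labor. Non-binding: clay (10 unused).
By complementary slackness, y = 0 for the non-binding constraint.
From A_Bᵀ y = c: 3·y_glaze + 5·y_labor = 41; 5·y_glaze + 4·y_labor = 38.
This yields shadow prices y_glaze = 2, y_labor = 7.
bowls enters the basis when its profit ≥ yᵀa₃ = 2·5 + 7·5 = 45.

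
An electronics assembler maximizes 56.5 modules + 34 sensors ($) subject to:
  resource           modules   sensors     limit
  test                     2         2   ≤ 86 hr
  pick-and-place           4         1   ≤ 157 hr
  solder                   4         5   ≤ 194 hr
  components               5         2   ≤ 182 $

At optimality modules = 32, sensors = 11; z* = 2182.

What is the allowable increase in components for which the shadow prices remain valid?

Binding constraints: test, components. The basis is B = [[2,2],[5,2]] with det -6.
Per unit increase in components, x* moves by d = (0.3333, -0.3333).
The basis stays optimal until pick-and-place becomes binding; allowable increase = 18 $.

18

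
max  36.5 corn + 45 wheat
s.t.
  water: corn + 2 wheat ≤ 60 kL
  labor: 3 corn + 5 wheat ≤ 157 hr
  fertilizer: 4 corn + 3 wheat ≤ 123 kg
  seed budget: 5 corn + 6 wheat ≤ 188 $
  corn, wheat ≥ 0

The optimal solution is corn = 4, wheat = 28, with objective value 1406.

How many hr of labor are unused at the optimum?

labor used = 3·4 + 5·28 = 152; slack = 157 − 152 = 5.

5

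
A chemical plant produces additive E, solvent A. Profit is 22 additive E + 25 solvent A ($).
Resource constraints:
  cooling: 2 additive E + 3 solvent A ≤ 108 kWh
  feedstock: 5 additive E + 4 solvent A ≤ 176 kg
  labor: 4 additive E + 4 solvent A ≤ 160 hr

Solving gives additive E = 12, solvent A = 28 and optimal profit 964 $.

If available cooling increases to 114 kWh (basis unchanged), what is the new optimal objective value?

Check each constraint at x*: cooling 108/108 (tight); feedstock 172/176 (slack 4); labor 160/160 (tight).
By complementary slackness, y = 0 for the non-binding constraint.
From A_Bᵀ y = c: 2·y_cooling + 4·y_labor = 22; 3·y_cooling + 4·y_labor = 25.
This yields shadow prices y_cooling = 3, y_labor = 4.
Δz = y_cooling·Δb = 3 × (6) = 18, so new z* = 964 + 18 = 982.

982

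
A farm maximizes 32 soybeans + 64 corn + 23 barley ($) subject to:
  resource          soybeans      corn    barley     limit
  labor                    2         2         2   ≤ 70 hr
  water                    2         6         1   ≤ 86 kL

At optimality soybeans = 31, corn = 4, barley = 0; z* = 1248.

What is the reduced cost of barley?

-1

At the optimum: labor uses 70 of 70 (binding); water uses 86 of 86 (binding).
The binding rows give the dual system: 2·y_labor + 2·y_water = 32 and 2·y_labor + 6·y_water = 64.
→ y_labor = 8 and y_water = 8.
Reduced cost of barley: c₃ − yᵀa₃ = 23 − (8·2 + 8·1) = 23 − 24 = -1.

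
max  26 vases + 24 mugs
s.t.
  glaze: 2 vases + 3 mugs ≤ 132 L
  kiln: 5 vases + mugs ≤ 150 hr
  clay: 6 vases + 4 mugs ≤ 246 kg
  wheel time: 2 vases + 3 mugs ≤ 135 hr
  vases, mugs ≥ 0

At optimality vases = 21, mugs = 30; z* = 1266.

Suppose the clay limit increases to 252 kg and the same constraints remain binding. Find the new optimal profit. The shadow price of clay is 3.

Δb = 6, so new z* = 1266 + (3)·(6) = 1266 + 18 = 1284.

1284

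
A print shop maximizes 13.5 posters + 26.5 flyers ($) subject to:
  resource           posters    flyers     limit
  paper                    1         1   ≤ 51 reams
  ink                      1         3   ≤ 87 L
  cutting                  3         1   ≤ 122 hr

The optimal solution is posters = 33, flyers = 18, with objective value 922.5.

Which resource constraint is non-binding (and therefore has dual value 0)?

paper: 51/51 (binding)
ink: 87/87 (binding)
cutting: 117/122 (slack 5)
By complementary slackness, a constraint with positive slack has shadow price 0 → cutting.

cutting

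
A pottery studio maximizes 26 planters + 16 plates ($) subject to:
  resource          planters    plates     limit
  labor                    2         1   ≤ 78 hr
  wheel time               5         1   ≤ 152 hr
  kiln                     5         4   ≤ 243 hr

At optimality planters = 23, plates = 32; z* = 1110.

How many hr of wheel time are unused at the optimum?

wheel time used = 5·23 + 1·32 = 147; slack = 152 − 147 = 5.

5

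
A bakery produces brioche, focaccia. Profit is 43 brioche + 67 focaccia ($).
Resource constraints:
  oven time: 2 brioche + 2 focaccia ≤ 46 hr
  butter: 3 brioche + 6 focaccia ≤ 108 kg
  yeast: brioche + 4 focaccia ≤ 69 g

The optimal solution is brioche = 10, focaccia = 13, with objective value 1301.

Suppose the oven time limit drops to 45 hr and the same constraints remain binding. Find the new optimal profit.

1291.5

Check each constraint at x*: oven time 46/46 (tight); butter 108/108 (tight); yeast 62/69 (slack 7).
Slack constraints have shadow price 0 (complementary slackness).
Dual feasibility on the basic columns requires 2·y_oven time + 3·y_butter = 43, 2·y_oven time + 6·y_butter = 67.
→ y_oven time = 9.5 and y_butter = 8.
Δz = y_oven time·Δb = 9.5 × (-1) = -9.5, so new z* = 1301 − 9.5 = 1291.5.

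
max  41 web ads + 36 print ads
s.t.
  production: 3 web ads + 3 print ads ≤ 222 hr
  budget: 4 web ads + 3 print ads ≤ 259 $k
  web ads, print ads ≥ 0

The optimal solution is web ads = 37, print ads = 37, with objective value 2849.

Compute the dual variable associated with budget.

Check each constraint at x*: production 222/222 (tight); budget 259/259 (tight).
From A_Bᵀ y = c: 3·y_production + 4·y_budget = 41; 3·y_production + 3·y_budget = 36.
This yields shadow prices y_production = 7, y_budget = 5.
Shadow price of budget = 5.

5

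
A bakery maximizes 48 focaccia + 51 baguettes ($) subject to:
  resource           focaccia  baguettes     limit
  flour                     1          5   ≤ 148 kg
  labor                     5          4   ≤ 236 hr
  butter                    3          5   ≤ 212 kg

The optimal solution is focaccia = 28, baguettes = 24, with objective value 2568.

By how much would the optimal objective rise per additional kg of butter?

At the optimum: flour uses 148 of 148 (binding); labor uses 236 of 236 (binding); butter uses 204 of 212 (slack = 8).
Since butter is not tight, its dual is 0.
Dual feasibility on the basic columns requires 1·y_flour + 5·y_labor = 48, 5·y_flour + 4·y_labor = 51.
This yields shadow prices y_flour = 3, y_labor = 9.
Shadow price of butter = 0.

0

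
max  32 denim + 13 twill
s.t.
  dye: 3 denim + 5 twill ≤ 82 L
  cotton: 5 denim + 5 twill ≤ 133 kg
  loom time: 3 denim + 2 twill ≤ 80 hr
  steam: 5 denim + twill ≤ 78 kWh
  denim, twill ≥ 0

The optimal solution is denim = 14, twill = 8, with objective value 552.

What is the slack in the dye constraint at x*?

0

dye used = 3·14 + 5·8 = 82; slack = 82 − 82 = 0.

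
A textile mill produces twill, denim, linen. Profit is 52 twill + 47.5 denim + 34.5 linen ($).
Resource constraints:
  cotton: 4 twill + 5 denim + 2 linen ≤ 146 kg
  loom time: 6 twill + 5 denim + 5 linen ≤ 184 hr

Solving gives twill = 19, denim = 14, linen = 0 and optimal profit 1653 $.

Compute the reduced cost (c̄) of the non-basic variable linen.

At the optimum: cotton uses 146 of 146 (binding); loom time uses 184 of 184 (binding).
The binding rows give the dual system: 4·y_cotton + 6·y_loom time = 52 and 5·y_cotton + 5·y_loom time = 47.5.
This yields shadow prices y_cotton = 2.5, y_loom time = 7.
Reduced cost of linen: c₃ − yᵀa₃ = 34.5 − (2.5·2 + 7·5) = 34.5 − 40 = -5.5.

-5.5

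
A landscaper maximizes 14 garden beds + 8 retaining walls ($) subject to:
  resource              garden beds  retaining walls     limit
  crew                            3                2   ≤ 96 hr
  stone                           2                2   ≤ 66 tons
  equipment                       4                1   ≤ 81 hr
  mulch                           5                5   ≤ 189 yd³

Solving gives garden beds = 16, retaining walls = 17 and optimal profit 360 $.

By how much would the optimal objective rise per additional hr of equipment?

2

At the optimum: crew uses 82 of 96 (slack = 14); stone uses 66 of 66 (binding); equipment uses 81 of 81 (binding); mulch uses 165 of 189 (slack = 24).
Since crew, mulch are not tight, their duals are 0.
From A_Bᵀ y = c: 2·y_stone + 4·y_equipment = 14; 2·y_stone + 1·y_equipment = 8.
→ y_stone = 3 and y_equipment = 2.
Shadow price of equipment = 2.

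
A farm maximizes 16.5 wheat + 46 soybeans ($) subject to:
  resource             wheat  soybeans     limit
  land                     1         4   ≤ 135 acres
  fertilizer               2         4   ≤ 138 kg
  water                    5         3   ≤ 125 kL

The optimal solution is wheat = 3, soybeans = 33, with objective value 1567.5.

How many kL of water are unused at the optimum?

water used = 5·3 + 3·33 = 114; slack = 125 − 114 = 11.

11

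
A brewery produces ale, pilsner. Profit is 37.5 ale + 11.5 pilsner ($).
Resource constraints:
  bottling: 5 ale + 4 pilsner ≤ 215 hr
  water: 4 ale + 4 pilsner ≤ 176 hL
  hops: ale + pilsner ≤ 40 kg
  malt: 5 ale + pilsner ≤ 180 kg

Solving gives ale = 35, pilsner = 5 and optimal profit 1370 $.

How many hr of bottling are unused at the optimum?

bottling used = 5·35 + 4·5 = 195; slack = 215 − 195 = 20.

20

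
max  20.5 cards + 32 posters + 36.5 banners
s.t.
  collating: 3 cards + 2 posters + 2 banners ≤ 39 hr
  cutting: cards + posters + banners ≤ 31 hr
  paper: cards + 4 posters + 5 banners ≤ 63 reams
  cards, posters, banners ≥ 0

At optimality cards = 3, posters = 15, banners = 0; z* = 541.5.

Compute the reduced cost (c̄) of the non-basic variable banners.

Check each constraint at x*: collating 39/39 (tight); cutting 18/31 (slack 13); paper 63/63 (tight).
Since cutting is not tight, its dual is 0.
The binding rows give the dual system: 3·y_collating + 1·y_paper = 20.5 and 2·y_collating + 4·y_paper = 32.
This yields shadow prices y_collating = 5, y_paper = 5.5.
Reduced cost of banners: c₃ − yᵀa₃ = 36.5 − (5·2 + 5.5·5) = 36.5 − 37.5 = -1.

-1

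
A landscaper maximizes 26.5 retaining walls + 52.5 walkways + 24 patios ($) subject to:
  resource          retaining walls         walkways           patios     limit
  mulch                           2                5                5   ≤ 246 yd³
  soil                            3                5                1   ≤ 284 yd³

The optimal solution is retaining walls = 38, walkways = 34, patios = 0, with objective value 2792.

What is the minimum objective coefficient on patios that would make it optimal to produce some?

30.5

Both mulch and soil are binding at x*.
From A_Bᵀ y = c: 2·y_mulch + 3·y_soil = 26.5; 5·y_mulch + 5·y_soil = 52.5.
This yields shadow prices y_mulch = 5, y_soil = 5.5.
patios enters the basis when its profit ≥ yᵀa₃ = 5·5 + 5.5·1 = 30.5.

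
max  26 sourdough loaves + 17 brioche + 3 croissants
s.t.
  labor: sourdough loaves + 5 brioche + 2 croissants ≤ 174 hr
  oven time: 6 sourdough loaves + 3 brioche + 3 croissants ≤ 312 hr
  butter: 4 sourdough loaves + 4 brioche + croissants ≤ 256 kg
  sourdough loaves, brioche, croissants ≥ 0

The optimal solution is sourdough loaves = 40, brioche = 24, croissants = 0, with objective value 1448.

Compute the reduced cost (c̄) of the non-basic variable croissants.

-8

Binding: oven time and butter. Non-binding: labor (14 unused).
By complementary slackness, y = 0 for the non-binding constraint.
The binding rows give the dual system: 6·y_oven time + 4·y_butter = 26 and 3·y_oven time + 4·y_butter = 17.
This yields shadow prices y_oven time = 3, y_butter = 2.
Reduced cost of croissants: c₃ − yᵀa₃ = 3 − (3·3 + 2·1) = 3 − 11 = -8.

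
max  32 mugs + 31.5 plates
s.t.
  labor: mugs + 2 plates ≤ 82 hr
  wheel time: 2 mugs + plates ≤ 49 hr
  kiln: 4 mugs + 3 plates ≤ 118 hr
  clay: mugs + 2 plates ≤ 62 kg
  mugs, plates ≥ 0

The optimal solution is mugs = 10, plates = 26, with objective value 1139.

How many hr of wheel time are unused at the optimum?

3

wheel time used = 2·10 + 1·26 = 46; slack = 49 − 46 = 3.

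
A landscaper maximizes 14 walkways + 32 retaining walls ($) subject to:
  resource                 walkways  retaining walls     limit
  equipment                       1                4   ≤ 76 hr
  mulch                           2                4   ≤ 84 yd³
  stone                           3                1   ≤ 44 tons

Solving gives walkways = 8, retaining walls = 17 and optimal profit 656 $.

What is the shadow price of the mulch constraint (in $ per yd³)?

At the optimum: equipment uses 76 of 76 (binding); mulch uses 84 of 84 (binding); stone uses 41 of 44 (slack = 3).
Since stone is not tight, its dual is 0.
Dual feasibility on the basic columns requires 1·y_equipment + 2·y_mulch = 14, 4·y_equipment + 4·y_mulch = 32.
Solving: y_equipment = 2, y_mulch = 6.
Shadow price of mulch = 6.

6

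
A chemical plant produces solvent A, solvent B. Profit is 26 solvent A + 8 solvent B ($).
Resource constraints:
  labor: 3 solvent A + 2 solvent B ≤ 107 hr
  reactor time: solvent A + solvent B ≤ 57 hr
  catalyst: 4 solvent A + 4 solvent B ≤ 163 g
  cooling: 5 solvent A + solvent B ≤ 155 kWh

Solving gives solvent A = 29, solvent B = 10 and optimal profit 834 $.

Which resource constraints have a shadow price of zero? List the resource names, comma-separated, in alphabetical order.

catalyst, reactor time

labor: 107/107 (binding)
reactor time: 39/57 (slack 18)
catalyst: 156/163 (slack 7)
cooling: 155/155 (binding)
By complementary slackness, a constraint with positive slack has shadow price 0 → catalyst, reactor time.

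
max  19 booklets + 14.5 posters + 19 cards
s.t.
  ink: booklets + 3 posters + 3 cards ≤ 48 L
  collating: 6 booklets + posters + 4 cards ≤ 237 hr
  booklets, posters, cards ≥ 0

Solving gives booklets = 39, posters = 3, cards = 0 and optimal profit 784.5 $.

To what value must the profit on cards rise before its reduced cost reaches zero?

22

At the optimum: ink uses 48 of 48 (binding); collating uses 237 of 237 (binding).
From A_Bᵀ y = c: 1·y_ink + 6·y_collating = 19; 3·y_ink + 1·y_collating = 14.5.
→ y_ink = 4 and y_collating = 2.5.
cards enters the basis when its profit ≥ yᵀa₃ = 4·3 + 2.5·4 = 22.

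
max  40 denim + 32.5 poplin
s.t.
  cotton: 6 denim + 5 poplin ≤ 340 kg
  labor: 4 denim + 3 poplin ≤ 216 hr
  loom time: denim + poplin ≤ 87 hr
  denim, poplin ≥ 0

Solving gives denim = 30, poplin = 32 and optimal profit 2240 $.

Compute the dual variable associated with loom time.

Binding: cotton and labor. Non-binding: loom time (25 unused).
Slack constraints have shadow price 0 (complementary slackness).
The binding rows give the dual system: 6·y_cotton + 4·y_labor = 40 and 5·y_cotton + 3·y_labor = 32.5.
→ y_cotton = 5 and y_labor = 2.5.
Shadow price of loom time = 0.

0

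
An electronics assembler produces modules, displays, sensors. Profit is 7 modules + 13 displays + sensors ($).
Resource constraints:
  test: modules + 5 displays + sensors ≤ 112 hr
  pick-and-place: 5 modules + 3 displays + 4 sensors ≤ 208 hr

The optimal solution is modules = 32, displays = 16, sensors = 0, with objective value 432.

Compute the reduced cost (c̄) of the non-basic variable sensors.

At the optimum: test uses 112 of 112 (binding); pick-and-place uses 208 of 208 (binding).
Dual feasibility on the basic columns requires 1·y_test + 5·y_pick-and-place = 7, 5·y_test + 3·y_pick-and-place = 13.
Solving: y_test = 2, y_pick-and-place = 1.
Reduced cost of sensors: c₃ − yᵀa₃ = 1 − (2·1 + 1·4) = 1 − 6 = -5.

-5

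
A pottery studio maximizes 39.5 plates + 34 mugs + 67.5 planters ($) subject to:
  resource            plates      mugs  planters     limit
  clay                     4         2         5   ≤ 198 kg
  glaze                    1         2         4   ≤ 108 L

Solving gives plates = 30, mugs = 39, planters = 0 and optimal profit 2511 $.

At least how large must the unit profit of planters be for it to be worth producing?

Check each constraint at x*: clay 198/198 (tight); glaze 108/108 (tight).
From A_Bᵀ y = c: 4·y_clay + 1·y_glaze = 39.5; 2·y_clay + 2·y_glaze = 34.
→ y_clay = 7.5 and y_glaze = 9.5.
planters enters the basis when its profit ≥ yᵀa₃ = 7.5·5 + 9.5·4 = 75.5.

75.5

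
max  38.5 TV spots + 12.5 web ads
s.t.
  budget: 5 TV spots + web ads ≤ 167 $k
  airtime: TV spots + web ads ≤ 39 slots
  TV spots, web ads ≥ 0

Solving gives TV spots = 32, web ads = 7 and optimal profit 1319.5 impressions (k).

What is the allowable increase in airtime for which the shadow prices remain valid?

Binding constraints: budget, airtime. The basis is B = [[5,1],[1,1]] with det 4.
Per unit increase in airtime, x* moves by d = (-0.25, 1.25).
The basis stays optimal until TV spots reaches 0; allowable increase = 128 slots.

128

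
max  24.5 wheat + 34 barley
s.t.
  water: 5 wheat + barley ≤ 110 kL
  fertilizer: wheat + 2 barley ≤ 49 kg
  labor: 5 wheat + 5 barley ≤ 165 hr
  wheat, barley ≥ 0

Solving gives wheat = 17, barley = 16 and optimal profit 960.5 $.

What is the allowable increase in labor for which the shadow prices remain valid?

Binding constraints: fertilizer, labor. The basis is B = [[1,2],[5,5]] with det -5.
Per unit increase in labor, x* moves by d = (0.4, -0.2).
The basis stays optimal until water becomes binding; allowable increase = 5 hr.

5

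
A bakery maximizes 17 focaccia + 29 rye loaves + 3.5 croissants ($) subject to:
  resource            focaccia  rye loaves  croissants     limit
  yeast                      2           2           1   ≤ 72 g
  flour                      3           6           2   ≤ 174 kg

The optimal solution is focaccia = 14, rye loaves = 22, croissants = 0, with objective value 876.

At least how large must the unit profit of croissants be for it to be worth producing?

Check each constraint at x*: yeast 72/72 (tight); flour 174/174 (tight).
Dual feasibility on the basic columns requires 2·y_yeast + 3·y_flour = 17, 2·y_yeast + 6·y_flour = 29.
Solving: y_yeast = 2.5, y_flour = 4.
croissants enters the basis when its profit ≥ yᵀa₃ = 2.5·1 + 4·2 = 10.5.

10.5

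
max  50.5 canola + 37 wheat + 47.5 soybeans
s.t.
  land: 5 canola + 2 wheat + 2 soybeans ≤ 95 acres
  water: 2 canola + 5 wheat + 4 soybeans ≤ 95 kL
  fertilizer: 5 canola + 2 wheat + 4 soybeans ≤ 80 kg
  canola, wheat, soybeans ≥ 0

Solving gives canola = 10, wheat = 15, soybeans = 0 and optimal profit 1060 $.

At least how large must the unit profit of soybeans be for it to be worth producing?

Check each constraint at x*: land 80/95 (slack 15); water 95/95 (tight); fertilizer 80/80 (tight).
By complementary slackness, y = 0 for the non-binding constraint.
The binding rows give the dual system: 2·y_water + 5·y_fertilizer = 50.5 and 5·y_water + 2·y_fertilizer = 37.
This yields shadow prices y_water = 4, y_fertilizer = 8.5.
soybeans enters the basis when its profit ≥ yᵀa₃ = 4·4 + 8.5·4 = 50.

50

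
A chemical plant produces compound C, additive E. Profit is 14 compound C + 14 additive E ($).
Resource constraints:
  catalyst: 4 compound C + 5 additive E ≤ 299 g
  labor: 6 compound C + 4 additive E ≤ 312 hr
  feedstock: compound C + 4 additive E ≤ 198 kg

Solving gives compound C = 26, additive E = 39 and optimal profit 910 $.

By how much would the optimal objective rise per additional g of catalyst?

2

Binding: catalyst and labor. Non-binding: feedstock (16 unused).
By complementary slackness, y = 0 for the non-binding constraint.
Dual feasibility on the basic columns requires 4·y_catalyst + 6·y_labor = 14, 5·y_catalyst + 4·y_labor = 14.
→ y_catalyst = 2 and y_labor = 1.
Shadow price of catalyst = 2.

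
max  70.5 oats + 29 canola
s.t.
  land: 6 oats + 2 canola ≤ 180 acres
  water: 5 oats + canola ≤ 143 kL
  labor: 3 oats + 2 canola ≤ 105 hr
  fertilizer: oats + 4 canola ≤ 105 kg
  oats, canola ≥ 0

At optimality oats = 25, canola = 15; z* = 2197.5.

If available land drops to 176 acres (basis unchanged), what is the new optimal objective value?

2161.5

Check each constraint at x*: land 180/180 (tight); water 140/143 (slack 3); labor 105/105 (tight); fertilizer 85/105 (slack 20).
By complementary slackness, y = 0 for the non-binding constraints.
Dual feasibility on the basic columns requires 6·y_land + 3·y_labor = 70.5, 2·y_land + 2·y_labor = 29.
This yields shadow prices y_land = 9, y_labor = 5.5.
Δz = y_land·Δb = 9 × (-4) = -36, so new z* = 2197.5 − 36 = 2161.5.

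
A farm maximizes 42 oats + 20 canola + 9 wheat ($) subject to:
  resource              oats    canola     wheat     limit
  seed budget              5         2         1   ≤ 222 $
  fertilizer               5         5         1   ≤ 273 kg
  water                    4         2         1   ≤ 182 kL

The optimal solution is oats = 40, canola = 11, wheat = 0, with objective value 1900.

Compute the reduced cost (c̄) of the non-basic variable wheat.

-1

Check each constraint at x*: seed budget 222/222 (tight); fertilizer 255/273 (slack 18); water 182/182 (tight).
Slack constraints have shadow price 0 (complementary slackness).
Dual feasibility on the basic columns requires 5·y_seed budget + 4·y_water = 42, 2·y_seed budget + 2·y_water = 20.
Solving: y_seed budget = 2, y_water = 8.
Reduced cost of wheat: c₃ − yᵀa₃ = 9 − (2·1 + 8·1) = 9 − 10 = -1.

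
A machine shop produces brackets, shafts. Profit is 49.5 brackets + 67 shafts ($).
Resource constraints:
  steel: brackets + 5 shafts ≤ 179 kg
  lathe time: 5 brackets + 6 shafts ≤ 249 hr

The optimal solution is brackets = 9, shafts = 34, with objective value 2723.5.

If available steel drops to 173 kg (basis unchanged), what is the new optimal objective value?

At the optimum: steel uses 179 of 179 (binding); lathe time uses 249 of 249 (binding).
The binding rows give the dual system: 1·y_steel + 5·y_lathe time = 49.5 and 5·y_steel + 6·y_lathe time = 67.
→ y_steel = 2 and y_lathe time = 9.5.
Δz = y_steel·Δb = 2 × (-6) = -12, so new z* = 2723.5 − 12 = 2711.5.

2711.5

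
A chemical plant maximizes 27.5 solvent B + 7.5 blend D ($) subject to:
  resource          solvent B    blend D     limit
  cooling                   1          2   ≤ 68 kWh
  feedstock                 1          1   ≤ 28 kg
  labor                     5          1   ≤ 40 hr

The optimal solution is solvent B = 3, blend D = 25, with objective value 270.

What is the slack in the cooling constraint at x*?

cooling used = 1·3 + 2·25 = 53; slack = 68 − 53 = 15.

15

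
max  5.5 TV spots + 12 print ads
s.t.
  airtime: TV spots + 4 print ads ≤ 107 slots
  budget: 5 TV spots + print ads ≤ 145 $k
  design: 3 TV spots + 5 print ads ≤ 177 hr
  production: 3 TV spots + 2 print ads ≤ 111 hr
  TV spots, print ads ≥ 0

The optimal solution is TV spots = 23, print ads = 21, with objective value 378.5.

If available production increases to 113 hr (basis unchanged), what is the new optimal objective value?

At the optimum: airtime uses 107 of 107 (binding); budget uses 136 of 145 (slack = 9); design uses 174 of 177 (slack = 3); production uses 111 of 111 (binding).
Since budget, design are not tight, their duals are 0.
The binding rows give the dual system: 1·y_airtime + 3·y_production = 5.5 and 4·y_airtime + 2·y_production = 12.
→ y_airtime = 2.5 and y_production = 1.
Δz = y_production·Δb = 1 × (2) = 2, so new z* = 378.5 + 2 = 380.5.

380.5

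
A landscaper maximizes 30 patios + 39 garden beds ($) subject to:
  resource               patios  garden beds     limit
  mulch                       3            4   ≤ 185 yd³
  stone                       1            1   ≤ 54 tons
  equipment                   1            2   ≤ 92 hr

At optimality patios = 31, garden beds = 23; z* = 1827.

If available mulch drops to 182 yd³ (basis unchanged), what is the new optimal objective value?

1800

At the optimum: mulch uses 185 of 185 (binding); stone uses 54 of 54 (binding); equipment uses 77 of 92 (slack = 15).
By complementary slackness, y = 0 for the non-binding constraint.
Dual feasibility on the basic columns requires 3·y_mulch + 1·y_stone = 30, 4·y_mulch + 1·y_stone = 39.
This yields shadow prices y_mulch = 9, y_stone = 3.
Δz = y_mulch·Δb = 9 × (-3) = -27, so new z* = 1827 − 27 = 1800.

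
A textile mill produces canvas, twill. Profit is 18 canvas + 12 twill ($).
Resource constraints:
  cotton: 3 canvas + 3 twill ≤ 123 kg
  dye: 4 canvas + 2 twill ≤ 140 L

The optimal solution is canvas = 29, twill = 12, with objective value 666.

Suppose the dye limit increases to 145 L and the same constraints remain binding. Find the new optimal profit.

Both cotton and dye are binding at x*.
Dual feasibility on the basic columns requires 3·y_cotton + 4·y_dye = 18, 3·y_cotton + 2·y_dye = 12.
This yields shadow prices y_cotton = 2, y_dye = 3.
Δz = y_dye·Δb = 3 × (5) = 15, so new z* = 666 + 15 = 681.

681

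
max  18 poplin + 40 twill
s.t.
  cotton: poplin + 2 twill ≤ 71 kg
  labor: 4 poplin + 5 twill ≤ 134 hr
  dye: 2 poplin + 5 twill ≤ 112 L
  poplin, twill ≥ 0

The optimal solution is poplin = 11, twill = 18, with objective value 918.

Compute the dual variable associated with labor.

Binding: labor and dye. Non-binding: cotton (24 unused).
By complementary slackness, y = 0 for the non-binding constraint.
From A_Bᵀ y = c: 4·y_labor + 2·y_dye = 18; 5·y_labor + 5·y_dye = 40.
→ y_labor = 1 and y_dye = 7.
Shadow price of labor = 1.

1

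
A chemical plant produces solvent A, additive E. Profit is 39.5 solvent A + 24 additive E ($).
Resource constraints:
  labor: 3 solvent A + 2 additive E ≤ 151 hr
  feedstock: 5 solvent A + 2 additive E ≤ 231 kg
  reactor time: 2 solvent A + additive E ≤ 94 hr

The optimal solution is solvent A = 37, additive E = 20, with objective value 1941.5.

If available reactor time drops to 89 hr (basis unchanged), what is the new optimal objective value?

At the optimum: labor uses 151 of 151 (binding); feedstock uses 225 of 231 (slack = 6); reactor time uses 94 of 94 (binding).
By complementary slackness, y = 0 for the non-binding constraint.
The binding rows give the dual system: 3·y_labor + 2·y_reactor time = 39.5 and 2·y_labor + 1·y_reactor time = 24.
This yields shadow prices y_labor = 8.5, y_reactor time = 7.
Δz = y_reactor time·Δb = 7 × (-5) = -35, so new z* = 1941.5 − 35 = 1906.5.

1906.5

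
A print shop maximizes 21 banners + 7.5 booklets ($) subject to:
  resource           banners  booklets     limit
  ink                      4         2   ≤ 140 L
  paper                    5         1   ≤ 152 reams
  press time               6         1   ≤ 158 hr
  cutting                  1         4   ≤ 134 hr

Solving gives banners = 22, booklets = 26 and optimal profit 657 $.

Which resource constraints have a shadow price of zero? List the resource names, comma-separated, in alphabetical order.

ink: 140/140 (binding)
paper: 136/152 (slack 16)
press time: 158/158 (binding)
cutting: 126/134 (slack 8)
By complementary slackness, a constraint with positive slack has shadow price 0 → cutting, paper.

cutting, paper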